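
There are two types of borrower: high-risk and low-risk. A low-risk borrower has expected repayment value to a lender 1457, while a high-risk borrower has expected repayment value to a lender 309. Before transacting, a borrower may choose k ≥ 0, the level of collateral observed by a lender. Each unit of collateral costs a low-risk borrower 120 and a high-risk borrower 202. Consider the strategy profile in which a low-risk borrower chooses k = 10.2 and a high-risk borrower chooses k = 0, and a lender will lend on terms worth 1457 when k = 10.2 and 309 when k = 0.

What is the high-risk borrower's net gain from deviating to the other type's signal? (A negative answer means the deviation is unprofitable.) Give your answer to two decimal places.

-912.40

Playing k = 0 the high-risk borrower receives 309.
Deviating to k = 10.2 brings payment 1457 at cost 202 × 10.2 = 2060.4, netting -603.4.
Gain from deviating: -603.4 − 309 = -912.40.
The gain is negative, so the high-risk type's incentive-compatibility constraint is satisfied.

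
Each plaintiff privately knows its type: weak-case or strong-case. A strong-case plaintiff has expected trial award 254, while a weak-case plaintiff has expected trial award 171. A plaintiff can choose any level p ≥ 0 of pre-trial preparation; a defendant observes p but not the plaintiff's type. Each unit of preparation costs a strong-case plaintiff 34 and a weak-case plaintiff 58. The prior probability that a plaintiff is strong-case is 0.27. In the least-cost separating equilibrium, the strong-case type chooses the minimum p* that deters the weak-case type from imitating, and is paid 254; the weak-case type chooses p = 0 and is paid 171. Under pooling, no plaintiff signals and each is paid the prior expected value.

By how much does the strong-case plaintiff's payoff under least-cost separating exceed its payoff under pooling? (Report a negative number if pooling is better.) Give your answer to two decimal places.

11.93

Least-cost separating signal: p* solves 171 = 254 − 58·p*, so p* = (254 − 171)/58 ≈ 1.4310.
Strong-case type's separating payoff: 254 − 34 × p* = 254 − 34 × (254 − 171)/58 = 254 − 2822/58 ≈ 205.3448.
Pooling payoff: 0.27 × 254 + 0.73 × 171 = 193.41.
Difference: 205.3448 − 193.41 = 11.9348, i.e. 11.93 to two decimal places.
The strong-case type prefers to separate.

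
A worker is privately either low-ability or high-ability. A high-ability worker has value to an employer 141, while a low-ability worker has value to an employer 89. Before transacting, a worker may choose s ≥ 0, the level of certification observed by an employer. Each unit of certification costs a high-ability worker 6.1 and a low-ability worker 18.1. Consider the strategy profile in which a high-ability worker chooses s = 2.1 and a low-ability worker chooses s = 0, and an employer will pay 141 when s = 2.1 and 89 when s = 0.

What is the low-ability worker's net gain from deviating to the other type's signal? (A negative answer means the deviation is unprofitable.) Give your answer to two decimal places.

Playing s = 0 the low-ability worker receives 89.
Deviating to s = 2.1 brings payment 141 at cost 18.1 × 2.1 = 38.01, netting 102.99.
Gain from deviating: 102.99 − 89 = 13.99.
The gain is positive, so the low-ability type's incentive-compatibility constraint is violated — this profile is not a separating equilibrium.

13.99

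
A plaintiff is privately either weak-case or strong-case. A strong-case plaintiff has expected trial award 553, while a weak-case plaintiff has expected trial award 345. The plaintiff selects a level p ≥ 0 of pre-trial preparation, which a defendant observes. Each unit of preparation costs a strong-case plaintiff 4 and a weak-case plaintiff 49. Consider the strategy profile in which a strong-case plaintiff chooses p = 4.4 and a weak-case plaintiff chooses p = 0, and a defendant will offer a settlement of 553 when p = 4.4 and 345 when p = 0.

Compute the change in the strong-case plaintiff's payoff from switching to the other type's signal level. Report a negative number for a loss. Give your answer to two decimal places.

Playing p = 4.4 the strong-case plaintiff receives 553 − 4 × 4.4 = 535.4.
Deviating to p = 0 yields 345 instead.
Gain from deviating: 345 − 535.4 = -190.40.
The gain is negative, so the strong-case type's incentive-compatibility constraint is satisfied.

-190.40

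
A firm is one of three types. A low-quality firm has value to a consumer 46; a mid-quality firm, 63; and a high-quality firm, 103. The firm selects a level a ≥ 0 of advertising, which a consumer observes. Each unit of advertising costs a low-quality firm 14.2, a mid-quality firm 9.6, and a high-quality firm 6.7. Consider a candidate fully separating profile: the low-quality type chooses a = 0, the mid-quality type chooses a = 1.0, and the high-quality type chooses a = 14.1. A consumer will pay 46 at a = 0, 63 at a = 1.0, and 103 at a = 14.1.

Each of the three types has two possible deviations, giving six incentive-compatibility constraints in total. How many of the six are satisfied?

3

High-quality (own payoff 103 − 6.7×14.1 = 8.53): to a=0 gives 46 → profitable ✗; to a=1.0 gives 63 − 6.7×1.0 = 56.3 → profitable ✗.
Low-quality (own payoff 46): to a=1.0 gives 63 − 14.2×1.0 = 48.8 → profitable ✗; to a=14.1 gives 103 − 14.2×14.1 = -97.22 → no gain ✓.
Mid-quality (own payoff 63 − 9.6×1.0 = 53.4): to a=0 gives 46 → no gain ✓; to a=14.1 gives 103 − 9.6×14.1 = -32.36 → no gain ✓.
3 of the 6 constraints hold; not an equilibrium.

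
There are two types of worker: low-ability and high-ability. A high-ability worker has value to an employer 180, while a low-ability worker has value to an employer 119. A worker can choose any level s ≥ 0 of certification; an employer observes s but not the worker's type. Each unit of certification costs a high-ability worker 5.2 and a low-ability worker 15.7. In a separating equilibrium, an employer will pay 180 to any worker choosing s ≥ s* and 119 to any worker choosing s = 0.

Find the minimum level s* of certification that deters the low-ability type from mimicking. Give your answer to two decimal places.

3.89

A low-ability worker choosing s = 0 receives 119.
Imitating at s* instead would pay 180 at cost 15.7·s*, netting 180 − 15.7·s*.
Indifference: 119 = 180 − 15.7·s*, so s* = (180 − 119) / 15.7 ≈ 3.89.
At s* the low-ability type's incentive constraint just binds; the high-ability type strictly prefers s* since its per-unit cost is lower.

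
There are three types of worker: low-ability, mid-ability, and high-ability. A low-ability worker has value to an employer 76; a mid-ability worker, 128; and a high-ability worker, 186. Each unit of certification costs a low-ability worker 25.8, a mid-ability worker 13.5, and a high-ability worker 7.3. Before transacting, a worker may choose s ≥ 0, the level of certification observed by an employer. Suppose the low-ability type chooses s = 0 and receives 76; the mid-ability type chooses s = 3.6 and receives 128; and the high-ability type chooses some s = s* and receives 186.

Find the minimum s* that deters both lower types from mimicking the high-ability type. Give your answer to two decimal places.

Mid-ability type (on-path payoff 128 − 13.5×3.6 = 79.4) won't mimic when 79.4 ≥ 186 − 13.5·s*, i.e. s* ≥ 7.90.
Low-ability type (on-path payoff 76) won't mimic when 76 ≥ 186 − 25.8·s*, i.e. s* ≥ 4.26.
Both must hold, so s* = max(4.26, 7.90) = 7.90. The mid-ability type's constraint binds.

7.90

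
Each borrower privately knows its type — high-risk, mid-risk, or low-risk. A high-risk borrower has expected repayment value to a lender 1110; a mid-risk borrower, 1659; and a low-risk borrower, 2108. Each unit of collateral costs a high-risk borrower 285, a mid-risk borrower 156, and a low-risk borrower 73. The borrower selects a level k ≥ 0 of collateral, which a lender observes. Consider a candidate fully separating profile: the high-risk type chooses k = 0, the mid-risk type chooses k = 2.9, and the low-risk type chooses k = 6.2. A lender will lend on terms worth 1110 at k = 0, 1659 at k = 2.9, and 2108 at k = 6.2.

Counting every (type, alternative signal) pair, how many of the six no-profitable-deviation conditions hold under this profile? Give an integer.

6

Mid-risk (own payoff 1659 − 156×2.9 = 1206.6): to k=0 gives 1110 → no gain ✓; to k=6.2 gives 2108 − 156×6.2 = 1140.8 → no gain ✓.
Low-risk (own payoff 2108 − 73×6.2 = 1655.4): to k=0 gives 1110 → no gain ✓; to k=2.9 gives 1659 − 73×2.9 = 1447.3 → no gain ✓.
High-risk (own payoff 1110): to k=2.9 gives 1659 − 285×2.9 = 832.5 → no gain ✓; to k=6.2 gives 2108 − 285×6.2 = 341 → no gain ✓.
6 of the 6 constraints hold; this profile is a separating equilibrium.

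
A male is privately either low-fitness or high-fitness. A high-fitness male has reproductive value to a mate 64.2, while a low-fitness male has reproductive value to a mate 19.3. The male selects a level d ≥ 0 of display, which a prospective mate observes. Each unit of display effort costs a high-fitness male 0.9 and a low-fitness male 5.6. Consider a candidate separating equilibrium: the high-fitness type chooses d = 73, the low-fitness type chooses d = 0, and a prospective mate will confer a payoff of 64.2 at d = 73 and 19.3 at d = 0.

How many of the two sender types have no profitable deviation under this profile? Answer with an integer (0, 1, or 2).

1

Low-fitness type: stay at 0 → 19.3; mimic → 64.2 − 5.6 × 73 = -344.6. IC holds (19.3 ≥ -344.6).
High-fitness type: signal → 64.2 − 0.9 × 73 = -1.5; deviate to 0 → 19.3. IC fails (-1.5 < 19.3).
1 of 2 constraints hold, so this profile is not an equilibrium.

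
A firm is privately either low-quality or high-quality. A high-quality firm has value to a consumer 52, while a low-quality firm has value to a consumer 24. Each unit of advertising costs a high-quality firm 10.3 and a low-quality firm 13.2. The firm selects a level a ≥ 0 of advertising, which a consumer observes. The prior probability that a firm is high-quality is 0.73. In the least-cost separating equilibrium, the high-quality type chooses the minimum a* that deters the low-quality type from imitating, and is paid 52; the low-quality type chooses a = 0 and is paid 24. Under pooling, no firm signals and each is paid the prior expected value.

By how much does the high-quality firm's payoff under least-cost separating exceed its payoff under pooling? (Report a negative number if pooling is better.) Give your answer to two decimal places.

Least-cost separating signal: a* solves 24 = 52 − 13.2·a*, so a* = (52 − 24)/13.2 ≈ 2.1212.
High-quality type's separating payoff: 52 − 10.3 × a* = 52 − 10.3 × (52 − 24)/13.2 = 52 − 288.4/13.2 ≈ 30.1515.
Pooling payoff: 0.73 × 52 + 0.27 × 24 = 44.44.
Difference: 30.1515 − 44.44 = -14.2885, i.e. -14.29 to two decimal places.
The high-quality type would prefer the pooling outcome.

-14.29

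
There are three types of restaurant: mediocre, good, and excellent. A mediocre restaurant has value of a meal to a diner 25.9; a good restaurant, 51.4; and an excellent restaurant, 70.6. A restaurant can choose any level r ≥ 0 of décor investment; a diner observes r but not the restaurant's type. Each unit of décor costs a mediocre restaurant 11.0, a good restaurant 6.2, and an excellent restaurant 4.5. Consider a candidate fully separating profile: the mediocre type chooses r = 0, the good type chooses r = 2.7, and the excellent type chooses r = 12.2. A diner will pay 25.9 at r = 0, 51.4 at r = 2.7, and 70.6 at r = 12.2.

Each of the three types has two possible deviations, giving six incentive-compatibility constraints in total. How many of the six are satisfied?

Mediocre (own payoff 25.9): to r=2.7 gives 51.4 − 11.0×2.7 = 21.7 → no gain ✓; to r=12.2 gives 70.6 − 11.0×12.2 = -63.6 → no gain ✓.
Good (own payoff 51.4 − 6.2×2.7 = 34.66): to r=0 gives 25.9 → no gain ✓; to r=12.2 gives 70.6 − 6.2×12.2 = -5.04 → no gain ✓.
Excellent (own payoff 70.6 − 4.5×12.2 = 15.7): to r=0 gives 25.9 → profitable ✗; to r=2.7 gives 51.4 − 4.5×2.7 = 39.25 → profitable ✗.
4 of the 6 constraints hold; not an equilibrium.

4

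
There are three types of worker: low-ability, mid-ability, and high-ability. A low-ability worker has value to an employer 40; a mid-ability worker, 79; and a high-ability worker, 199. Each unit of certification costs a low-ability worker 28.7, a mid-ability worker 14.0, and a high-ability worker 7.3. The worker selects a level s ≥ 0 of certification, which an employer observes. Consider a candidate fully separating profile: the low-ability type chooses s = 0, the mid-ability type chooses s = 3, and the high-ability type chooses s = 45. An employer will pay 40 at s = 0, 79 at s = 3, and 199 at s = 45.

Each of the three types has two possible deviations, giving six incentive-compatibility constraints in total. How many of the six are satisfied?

3

Low-ability (own payoff 40): to s=3 gives 79 − 28.7×3 = -7.1 → no gain ✓; to s=45 gives 199 − 28.7×45 = -1092.5 → no gain ✓.
Mid-ability (own payoff 79 − 14.0×3 = 37): to s=0 gives 40 → profitable ✗; to s=45 gives 199 − 14.0×45 = -431 → no gain ✓.
High-ability (own payoff 199 − 7.3×45 = -129.5): to s=0 gives 40 → profitable ✗; to s=3 gives 79 − 7.3×3 = 57.1 → profitable ✗.
3 of the 6 constraints hold; not an equilibrium.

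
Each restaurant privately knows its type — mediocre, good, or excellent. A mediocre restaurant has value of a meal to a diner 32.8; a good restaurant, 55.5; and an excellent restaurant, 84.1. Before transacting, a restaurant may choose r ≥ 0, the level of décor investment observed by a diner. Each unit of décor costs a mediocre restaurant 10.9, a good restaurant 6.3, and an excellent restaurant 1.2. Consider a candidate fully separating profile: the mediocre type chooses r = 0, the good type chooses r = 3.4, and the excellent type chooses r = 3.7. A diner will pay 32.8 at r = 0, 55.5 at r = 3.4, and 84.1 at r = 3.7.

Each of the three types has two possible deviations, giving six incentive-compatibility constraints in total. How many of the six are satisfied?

4

Good (own payoff 55.5 − 6.3×3.4 = 34.08): to r=0 gives 32.8 → no gain ✓; to r=3.7 gives 84.1 − 6.3×3.7 = 60.79 → profitable ✗.
Mediocre (own payoff 32.8): to r=3.4 gives 55.5 − 10.9×3.4 = 18.44 → no gain ✓; to r=3.7 gives 84.1 − 10.9×3.7 = 43.77 → profitable ✗.
Excellent (own payoff 84.1 − 1.2×3.7 = 79.66): to r=0 gives 32.8 → no gain ✓; to r=3.4 gives 55.5 − 1.2×3.4 = 51.42 → no gain ✓.
4 of the 6 constraints hold; not an equilibrium.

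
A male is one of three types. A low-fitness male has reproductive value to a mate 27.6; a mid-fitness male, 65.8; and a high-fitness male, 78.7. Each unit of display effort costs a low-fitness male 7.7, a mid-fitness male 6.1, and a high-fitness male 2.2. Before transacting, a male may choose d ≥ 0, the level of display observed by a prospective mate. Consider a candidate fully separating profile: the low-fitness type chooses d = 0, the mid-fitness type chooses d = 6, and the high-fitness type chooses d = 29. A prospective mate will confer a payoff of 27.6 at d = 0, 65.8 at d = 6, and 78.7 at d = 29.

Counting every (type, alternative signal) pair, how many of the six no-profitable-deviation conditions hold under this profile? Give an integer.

4

Mid-fitness (own payoff 65.8 − 6.1×6 = 29.2): to d=0 gives 27.6 → no gain ✓; to d=29 gives 78.7 − 6.1×29 = -98.2 → no gain ✓.
High-fitness (own payoff 78.7 − 2.2×29 = 14.9): to d=0 gives 27.6 → profitable ✗; to d=6 gives 65.8 − 2.2×6 = 52.6 → profitable ✗.
Low-fitness (own payoff 27.6): to d=6 gives 65.8 − 7.7×6 = 19.6 → no gain ✓; to d=29 gives 78.7 − 7.7×29 = -144.6 → no gain ✓.
4 of the 6 constraints hold; not an equilibrium.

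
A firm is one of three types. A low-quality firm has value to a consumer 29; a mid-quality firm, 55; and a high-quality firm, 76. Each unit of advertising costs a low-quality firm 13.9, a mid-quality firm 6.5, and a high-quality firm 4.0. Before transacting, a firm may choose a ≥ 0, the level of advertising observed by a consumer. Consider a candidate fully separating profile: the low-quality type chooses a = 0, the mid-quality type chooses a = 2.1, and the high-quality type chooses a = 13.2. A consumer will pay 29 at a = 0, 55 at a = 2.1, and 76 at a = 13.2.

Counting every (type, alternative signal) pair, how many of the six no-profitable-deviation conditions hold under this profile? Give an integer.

Low-quality (own payoff 29): to a=2.1 gives 55 − 13.9×2.1 = 25.81 → no gain ✓; to a=13.2 gives 76 − 13.9×13.2 = -107.48 → no gain ✓.
Mid-quality (own payoff 55 − 6.5×2.1 = 41.35): to a=0 gives 29 → no gain ✓; to a=13.2 gives 76 − 6.5×13.2 = -9.8 → no gain ✓.
High-quality (own payoff 76 − 4.0×13.2 = 23.2): to a=0 gives 29 → profitable ✗; to a=2.1 gives 55 − 4.0×2.1 = 46.6 → profitable ✗.
4 of the 6 constraints hold; not an equilibrium.

4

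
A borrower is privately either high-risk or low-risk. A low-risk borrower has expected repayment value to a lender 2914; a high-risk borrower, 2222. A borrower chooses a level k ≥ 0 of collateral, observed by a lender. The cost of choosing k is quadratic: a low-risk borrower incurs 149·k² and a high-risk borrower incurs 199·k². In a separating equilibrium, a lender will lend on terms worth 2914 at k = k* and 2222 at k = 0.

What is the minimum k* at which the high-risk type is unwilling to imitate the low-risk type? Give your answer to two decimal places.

1.86

The high-risk type at k = 0 receives 2222; imitating at k* yields 2914 − 199·k*².
Indifference: 2222 = 2914 − 199·k*², so k*² = (2914 − 2222) / 199 ≈ 3.4774.
k* = √3.4774 ≈ 1.86.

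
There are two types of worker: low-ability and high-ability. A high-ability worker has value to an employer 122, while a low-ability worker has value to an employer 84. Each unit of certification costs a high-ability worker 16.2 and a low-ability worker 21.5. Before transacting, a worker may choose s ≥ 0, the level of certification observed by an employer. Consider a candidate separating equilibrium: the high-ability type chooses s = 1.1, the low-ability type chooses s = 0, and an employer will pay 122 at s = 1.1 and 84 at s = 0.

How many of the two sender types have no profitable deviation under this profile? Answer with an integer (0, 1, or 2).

Low-ability type: stay at 0 → 84; mimic → 122 − 21.5 × 1.1 = 98.35. IC fails (84 < 98.35).
High-ability type: signal → 122 − 16.2 × 1.1 = 104.18; deviate to 0 → 84. IC holds (104.18 ≥ 84).
1 of 2 constraints hold, so this profile is not an equilibrium.

1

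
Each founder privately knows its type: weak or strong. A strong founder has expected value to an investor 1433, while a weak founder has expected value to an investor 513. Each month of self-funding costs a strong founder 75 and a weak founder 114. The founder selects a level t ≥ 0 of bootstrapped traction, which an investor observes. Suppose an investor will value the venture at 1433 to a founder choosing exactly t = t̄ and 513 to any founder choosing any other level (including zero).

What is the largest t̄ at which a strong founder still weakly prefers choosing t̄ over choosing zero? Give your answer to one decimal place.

Choosing t̄ yields the strong type 1433 − 75·t̄; choosing zero yields 513.
The strong type is indifferent at 1433 − 75·t̄ = 513, i.e. t̄ = (1433 − 513) / 75 ≈ 12.3.
For any t̄ above 12.3 the strong type would rather pool at zero, so separation collapses.

12.3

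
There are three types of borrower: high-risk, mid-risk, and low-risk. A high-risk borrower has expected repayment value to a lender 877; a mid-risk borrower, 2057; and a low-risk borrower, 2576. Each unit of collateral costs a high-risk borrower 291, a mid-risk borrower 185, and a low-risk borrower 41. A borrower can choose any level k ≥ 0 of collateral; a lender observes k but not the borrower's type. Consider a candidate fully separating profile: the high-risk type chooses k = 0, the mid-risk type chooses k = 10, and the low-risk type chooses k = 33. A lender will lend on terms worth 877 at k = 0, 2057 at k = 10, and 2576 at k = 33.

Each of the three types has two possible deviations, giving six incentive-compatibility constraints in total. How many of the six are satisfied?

4

High-risk (own payoff 877): to k=10 gives 2057 − 291×10 = -853 → no gain ✓; to k=33 gives 2576 − 291×33 = -7027 → no gain ✓.
Low-risk (own payoff 2576 − 41×33 = 1223): to k=0 gives 877 → no gain ✓; to k=10 gives 2057 − 41×10 = 1647 → profitable ✗.
Mid-risk (own payoff 2057 − 185×10 = 207): to k=0 gives 877 → profitable ✗; to k=33 gives 2576 − 185×33 = -3529 → no gain ✓.
4 of the 6 constraints hold; not an equilibrium.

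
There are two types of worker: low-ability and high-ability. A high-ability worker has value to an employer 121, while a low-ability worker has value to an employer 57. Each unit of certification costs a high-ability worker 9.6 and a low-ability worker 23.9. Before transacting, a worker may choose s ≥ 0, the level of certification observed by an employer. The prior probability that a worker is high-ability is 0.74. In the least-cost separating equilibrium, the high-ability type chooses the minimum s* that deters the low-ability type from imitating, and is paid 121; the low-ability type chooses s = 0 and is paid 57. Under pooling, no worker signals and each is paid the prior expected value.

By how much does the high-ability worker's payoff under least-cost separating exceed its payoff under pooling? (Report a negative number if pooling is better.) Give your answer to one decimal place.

Least-cost separating signal: s* solves 57 = 121 − 23.9·s*, so s* = (121 − 57)/23.9 ≈ 2.6778.
High-ability type's separating payoff: 121 − 9.6 × s* = 121 − 9.6 × (121 − 57)/23.9 = 121 − 614.4/23.9 ≈ 95.293.
Pooling payoff: 0.74 × 121 + 0.26 × 57 = 104.36.
Difference: 95.293 − 104.36 = -9.067, i.e. -9.1 to one decimal place.
The high-ability type would prefer the pooling outcome.

-9.1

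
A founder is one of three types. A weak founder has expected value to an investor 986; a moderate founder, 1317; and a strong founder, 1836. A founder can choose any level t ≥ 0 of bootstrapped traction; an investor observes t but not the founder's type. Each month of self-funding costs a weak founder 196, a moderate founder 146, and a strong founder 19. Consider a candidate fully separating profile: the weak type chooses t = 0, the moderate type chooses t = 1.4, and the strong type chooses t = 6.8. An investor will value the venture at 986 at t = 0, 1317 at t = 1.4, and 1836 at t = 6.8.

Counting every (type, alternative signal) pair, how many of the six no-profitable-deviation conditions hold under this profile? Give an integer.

5

Weak (own payoff 986): to t=1.4 gives 1317 − 196×1.4 = 1042.6 → profitable ✗; to t=6.8 gives 1836 − 196×6.8 = 503.2 → no gain ✓.
Strong (own payoff 1836 − 19×6.8 = 1706.8): to t=0 gives 986 → no gain ✓; to t=1.4 gives 1317 − 19×1.4 = 1290.4 → no gain ✓.
Moderate (own payoff 1317 − 146×1.4 = 1112.6): to t=0 gives 986 → no gain ✓; to t=6.8 gives 1836 − 146×6.8 = 843.2 → no gain ✓.
5 of the 6 constraints hold; not an equilibrium.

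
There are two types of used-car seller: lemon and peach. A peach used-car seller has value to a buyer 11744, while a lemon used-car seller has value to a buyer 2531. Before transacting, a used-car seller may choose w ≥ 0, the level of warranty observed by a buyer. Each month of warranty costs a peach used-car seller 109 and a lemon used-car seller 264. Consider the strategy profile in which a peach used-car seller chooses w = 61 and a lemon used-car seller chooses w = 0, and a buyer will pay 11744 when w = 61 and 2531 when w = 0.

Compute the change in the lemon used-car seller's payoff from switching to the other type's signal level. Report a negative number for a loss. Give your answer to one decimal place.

-6891.0

Playing w = 0 the lemon used-car seller receives 2531.
Deviating to w = 61 brings payment 11744 at cost 264 × 61 = 16104, netting -4360.
Gain from deviating: -4360 − 2531 = -6891.0.
The gain is negative, so the lemon type's incentive-compatibility constraint is satisfied.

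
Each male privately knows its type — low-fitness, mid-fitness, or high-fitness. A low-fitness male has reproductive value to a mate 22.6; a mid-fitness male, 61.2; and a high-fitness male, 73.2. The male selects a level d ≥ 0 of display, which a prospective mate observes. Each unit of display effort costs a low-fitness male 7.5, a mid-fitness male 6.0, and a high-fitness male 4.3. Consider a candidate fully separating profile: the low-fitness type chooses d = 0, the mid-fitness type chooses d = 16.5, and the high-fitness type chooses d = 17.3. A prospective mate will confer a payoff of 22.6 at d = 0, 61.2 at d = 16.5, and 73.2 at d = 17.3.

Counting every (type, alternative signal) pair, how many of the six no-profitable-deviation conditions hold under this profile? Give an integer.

3

Mid-fitness (own payoff 61.2 − 6.0×16.5 = -37.8): to d=0 gives 22.6 → profitable ✗; to d=17.3 gives 73.2 − 6.0×17.3 = -30.6 → profitable ✗.
Low-fitness (own payoff 22.6): to d=16.5 gives 61.2 − 7.5×16.5 = -62.55 → no gain ✓; to d=17.3 gives 73.2 − 7.5×17.3 = -56.55 → no gain ✓.
High-fitness (own payoff 73.2 − 4.3×17.3 = -1.19): to d=0 gives 22.6 → profitable ✗; to d=16.5 gives 61.2 − 4.3×16.5 = -9.75 → no gain ✓.
3 of the 6 constraints hold; not an equilibrium.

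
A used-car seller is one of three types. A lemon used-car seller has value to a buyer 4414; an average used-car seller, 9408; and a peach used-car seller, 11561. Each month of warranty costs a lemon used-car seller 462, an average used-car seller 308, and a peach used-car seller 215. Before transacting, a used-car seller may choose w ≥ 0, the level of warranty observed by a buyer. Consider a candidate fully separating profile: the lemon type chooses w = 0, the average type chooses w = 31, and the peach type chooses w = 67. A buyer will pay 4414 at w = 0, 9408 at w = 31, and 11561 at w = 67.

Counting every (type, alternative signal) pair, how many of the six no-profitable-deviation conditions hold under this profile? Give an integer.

3

Peach (own payoff 11561 − 215×67 = -2844): to w=0 gives 4414 → profitable ✗; to w=31 gives 9408 − 215×31 = 2743 → profitable ✗.
Average (own payoff 9408 − 308×31 = -140): to w=0 gives 4414 → profitable ✗; to w=67 gives 11561 − 308×67 = -9075 → no gain ✓.
Lemon (own payoff 4414): to w=31 gives 9408 − 462×31 = -4914 → no gain ✓; to w=67 gives 11561 − 462×67 = -19393 → no gain ✓.
3 of the 6 constraints hold; not an equilibrium.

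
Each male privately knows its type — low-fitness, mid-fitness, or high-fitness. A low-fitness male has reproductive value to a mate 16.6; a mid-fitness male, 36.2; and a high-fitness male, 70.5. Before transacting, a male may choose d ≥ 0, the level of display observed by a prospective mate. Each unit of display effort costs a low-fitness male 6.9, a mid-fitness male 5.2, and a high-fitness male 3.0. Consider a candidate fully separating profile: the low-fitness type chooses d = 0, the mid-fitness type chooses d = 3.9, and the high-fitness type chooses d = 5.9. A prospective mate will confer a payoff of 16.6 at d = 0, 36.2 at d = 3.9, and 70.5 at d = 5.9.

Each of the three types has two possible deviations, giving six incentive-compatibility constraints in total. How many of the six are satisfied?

High-fitness (own payoff 70.5 − 3.0×5.9 = 52.8): to d=0 gives 16.6 → no gain ✓; to d=3.9 gives 36.2 − 3.0×3.9 = 24.5 → no gain ✓.
Low-fitness (own payoff 16.6): to d=3.9 gives 36.2 − 6.9×3.9 = 9.29 → no gain ✓; to d=5.9 gives 70.5 − 6.9×5.9 = 29.79 → profitable ✗.
Mid-fitness (own payoff 36.2 − 5.2×3.9 = 15.92): to d=0 gives 16.6 → profitable ✗; to d=5.9 gives 70.5 − 5.2×5.9 = 39.82 → profitable ✗.
3 of the 6 constraints hold; not an equilibrium.

3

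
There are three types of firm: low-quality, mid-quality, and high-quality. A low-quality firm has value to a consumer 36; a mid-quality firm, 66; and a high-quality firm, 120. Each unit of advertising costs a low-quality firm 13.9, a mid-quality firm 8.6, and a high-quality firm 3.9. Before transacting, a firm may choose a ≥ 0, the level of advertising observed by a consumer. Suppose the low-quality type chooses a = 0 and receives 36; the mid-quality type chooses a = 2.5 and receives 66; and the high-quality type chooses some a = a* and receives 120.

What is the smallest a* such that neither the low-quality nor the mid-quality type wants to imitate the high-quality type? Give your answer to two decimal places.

8.78

Low-quality type (on-path payoff 36) won't mimic when 36 ≥ 120 − 13.9·a*, i.e. a* ≥ 6.04.
Mid-quality type (on-path payoff 66 − 8.6×2.5 = 44.5) won't mimic when 44.5 ≥ 120 − 8.6·a*, i.e. a* ≥ 8.78.
Both must hold, so a* = max(6.04, 8.78) = 8.78. The mid-quality type's constraint binds.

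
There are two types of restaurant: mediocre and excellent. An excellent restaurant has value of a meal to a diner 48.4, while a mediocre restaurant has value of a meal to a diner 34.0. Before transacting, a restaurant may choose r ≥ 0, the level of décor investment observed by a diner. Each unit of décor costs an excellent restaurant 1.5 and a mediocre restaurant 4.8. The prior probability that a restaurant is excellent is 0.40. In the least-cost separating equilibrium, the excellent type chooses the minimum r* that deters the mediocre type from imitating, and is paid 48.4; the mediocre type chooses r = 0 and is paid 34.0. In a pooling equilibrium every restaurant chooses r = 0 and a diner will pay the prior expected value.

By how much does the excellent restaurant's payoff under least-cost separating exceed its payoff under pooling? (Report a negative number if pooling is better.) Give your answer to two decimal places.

4.14

Least-cost separating signal: r* solves 34.0 = 48.4 − 4.8·r*, so r* = (48.4 − 34.0)/4.8 = 3.
Excellent type's separating payoff: 48.4 − 1.5 × r* = 48.4 − 1.5 × (48.4 − 34.0)/4.8 = 48.4 − 21.6/4.8 = 43.9.
Pooling payoff: 0.40 × 48.4 + 0.60 × 34.0 = 39.76.
Difference: 43.9 − 39.76 = 4.14.
The excellent type prefers to separate.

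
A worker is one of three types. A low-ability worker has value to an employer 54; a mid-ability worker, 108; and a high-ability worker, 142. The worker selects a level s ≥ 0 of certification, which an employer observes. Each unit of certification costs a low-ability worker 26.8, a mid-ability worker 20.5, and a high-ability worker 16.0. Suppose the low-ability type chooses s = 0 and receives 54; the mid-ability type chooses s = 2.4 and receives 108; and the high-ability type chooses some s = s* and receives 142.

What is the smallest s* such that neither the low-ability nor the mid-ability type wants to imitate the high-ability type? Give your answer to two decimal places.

4.06

Mid-ability type (on-path payoff 108 − 20.5×2.4 = 58.8) won't mimic when 58.8 ≥ 142 − 20.5·s*, i.e. s* ≥ 4.06.
Low-ability type (on-path payoff 54) won't mimic when 54 ≥ 142 − 26.8·s*, i.e. s* ≥ 3.28.
Both must hold, so s* = max(3.28, 4.06) = 4.06. The mid-ability type's constraint binds.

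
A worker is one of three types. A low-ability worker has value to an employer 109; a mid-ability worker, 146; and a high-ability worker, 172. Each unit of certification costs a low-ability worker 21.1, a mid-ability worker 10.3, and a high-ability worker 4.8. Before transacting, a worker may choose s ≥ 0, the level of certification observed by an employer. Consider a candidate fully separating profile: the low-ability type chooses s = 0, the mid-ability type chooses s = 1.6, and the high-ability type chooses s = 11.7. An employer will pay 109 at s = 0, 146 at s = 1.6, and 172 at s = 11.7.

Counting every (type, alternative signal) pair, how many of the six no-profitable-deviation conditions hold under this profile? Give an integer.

4

Mid-ability (own payoff 146 − 10.3×1.6 = 129.52): to s=0 gives 109 → no gain ✓; to s=11.7 gives 172 − 10.3×11.7 = 51.49 → no gain ✓.
High-ability (own payoff 172 − 4.8×11.7 = 115.84): to s=0 gives 109 → no gain ✓; to s=1.6 gives 146 − 4.8×1.6 = 138.32 → profitable ✗.
Low-ability (own payoff 109): to s=1.6 gives 146 − 21.1×1.6 = 112.24 → profitable ✗; to s=11.7 gives 172 − 21.1×11.7 = -74.87 → no gain ✓.
4 of the 6 constraints hold; not an equilibrium.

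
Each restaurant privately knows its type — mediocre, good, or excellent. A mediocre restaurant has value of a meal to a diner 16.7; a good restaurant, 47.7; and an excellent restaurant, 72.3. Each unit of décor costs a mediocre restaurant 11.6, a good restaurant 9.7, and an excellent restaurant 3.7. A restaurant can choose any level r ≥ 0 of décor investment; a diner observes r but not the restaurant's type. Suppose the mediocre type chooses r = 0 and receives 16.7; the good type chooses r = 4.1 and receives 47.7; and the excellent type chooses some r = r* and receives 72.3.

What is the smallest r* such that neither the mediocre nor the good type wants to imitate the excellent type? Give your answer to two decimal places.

Good type (on-path payoff 47.7 − 9.7×4.1 = 7.93) won't mimic when 7.93 ≥ 72.3 − 9.7·r*, i.e. r* ≥ 6.64.
Mediocre type (on-path payoff 16.7) won't mimic when 16.7 ≥ 72.3 − 11.6·r*, i.e. r* ≥ 4.79.
Both must hold, so r* = max(4.79, 6.64) = 6.64. The good type's constraint binds.

6.64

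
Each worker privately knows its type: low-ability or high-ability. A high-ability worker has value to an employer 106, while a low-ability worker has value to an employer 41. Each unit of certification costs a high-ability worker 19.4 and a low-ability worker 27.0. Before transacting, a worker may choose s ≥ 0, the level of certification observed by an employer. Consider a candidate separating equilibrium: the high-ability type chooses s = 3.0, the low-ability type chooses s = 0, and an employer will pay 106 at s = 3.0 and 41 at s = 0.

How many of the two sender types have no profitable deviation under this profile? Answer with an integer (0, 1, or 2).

2

High-ability type: signal → 106 − 19.4 × 3.0 = 47.8; deviate to 0 → 41. IC holds (47.8 ≥ 41).
Low-ability type: stay at 0 → 41; mimic → 106 − 27.0 × 3.0 = 25. IC holds (41 ≥ 25).
2 of 2 constraints hold, so this is a separating equilibrium.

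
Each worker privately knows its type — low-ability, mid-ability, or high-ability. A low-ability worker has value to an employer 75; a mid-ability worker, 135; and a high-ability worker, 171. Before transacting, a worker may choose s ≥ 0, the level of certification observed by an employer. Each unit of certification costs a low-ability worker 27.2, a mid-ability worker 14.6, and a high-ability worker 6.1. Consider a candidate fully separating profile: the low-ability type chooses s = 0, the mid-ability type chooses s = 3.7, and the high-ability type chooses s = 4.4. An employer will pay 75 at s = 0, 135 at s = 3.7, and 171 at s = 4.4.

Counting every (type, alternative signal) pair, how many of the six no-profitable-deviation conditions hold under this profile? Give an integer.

High-ability (own payoff 171 − 6.1×4.4 = 144.16): to s=0 gives 75 → no gain ✓; to s=3.7 gives 135 − 6.1×3.7 = 112.43 → no gain ✓.
Mid-ability (own payoff 135 − 14.6×3.7 = 80.98): to s=0 gives 75 → no gain ✓; to s=4.4 gives 171 − 14.6×4.4 = 106.76 → profitable ✗.
Low-ability (own payoff 75): to s=3.7 gives 135 − 27.2×3.7 = 34.36 → no gain ✓; to s=4.4 gives 171 − 27.2×4.4 = 51.32 → no gain ✓.
5 of the 6 constraints hold; not an equilibrium.

5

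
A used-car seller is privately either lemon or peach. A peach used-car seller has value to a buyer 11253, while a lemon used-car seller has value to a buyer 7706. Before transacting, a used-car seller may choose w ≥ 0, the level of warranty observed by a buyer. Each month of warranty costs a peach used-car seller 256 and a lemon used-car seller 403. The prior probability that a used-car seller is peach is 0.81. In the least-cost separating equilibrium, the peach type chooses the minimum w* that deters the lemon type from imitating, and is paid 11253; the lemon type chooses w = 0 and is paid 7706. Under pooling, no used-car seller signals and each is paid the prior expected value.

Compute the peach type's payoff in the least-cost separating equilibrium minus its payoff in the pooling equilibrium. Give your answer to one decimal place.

-1579.3

Least-cost separating signal: w* solves 7706 = 11253 − 403·w*, so w* = (11253 − 7706)/403 ≈ 8.8015.
Peach type's separating payoff: 11253 − 256 × w* = 11253 − 256 × (11253 − 7706)/403 = 11253 − 908032/403 ≈ 8999.819.
Pooling payoff: 0.81 × 11253 + 0.19 × 7706 = 10579.07.
Difference: 8999.819 − 10579.07 = -1579.251, i.e. -1579.3 to one decimal place.
The peach type would prefer the pooling outcome.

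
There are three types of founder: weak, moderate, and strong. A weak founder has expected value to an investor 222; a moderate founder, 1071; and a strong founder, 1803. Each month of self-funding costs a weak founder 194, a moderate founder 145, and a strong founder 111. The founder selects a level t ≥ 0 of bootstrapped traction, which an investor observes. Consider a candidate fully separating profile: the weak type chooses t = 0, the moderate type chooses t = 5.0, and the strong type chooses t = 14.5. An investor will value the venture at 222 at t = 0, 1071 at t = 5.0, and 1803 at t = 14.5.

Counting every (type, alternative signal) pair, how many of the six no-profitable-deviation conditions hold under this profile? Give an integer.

Weak (own payoff 222): to t=5.0 gives 1071 − 194×5.0 = 101 → no gain ✓; to t=14.5 gives 1803 − 194×14.5 = -1010 → no gain ✓.
Moderate (own payoff 1071 − 145×5.0 = 346): to t=0 gives 222 → no gain ✓; to t=14.5 gives 1803 − 145×14.5 = -299.5 → no gain ✓.
Strong (own payoff 1803 − 111×14.5 = 193.5): to t=0 gives 222 → profitable ✗; to t=5.0 gives 1071 − 111×5.0 = 516 → profitable ✗.
4 of the 6 constraints hold; not an equilibrium.

4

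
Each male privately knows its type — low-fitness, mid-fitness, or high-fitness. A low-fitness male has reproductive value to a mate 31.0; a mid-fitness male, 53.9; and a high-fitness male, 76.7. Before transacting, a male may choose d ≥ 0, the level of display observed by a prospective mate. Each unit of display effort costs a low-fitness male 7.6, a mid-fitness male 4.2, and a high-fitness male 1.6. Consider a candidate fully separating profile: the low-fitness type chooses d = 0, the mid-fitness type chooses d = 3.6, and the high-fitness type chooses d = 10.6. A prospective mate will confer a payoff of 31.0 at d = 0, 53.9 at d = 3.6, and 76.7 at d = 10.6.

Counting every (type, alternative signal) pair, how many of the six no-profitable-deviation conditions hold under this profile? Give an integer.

6

Low-fitness (own payoff 31.0): to d=3.6 gives 53.9 − 7.6×3.6 = 26.54 → no gain ✓; to d=10.6 gives 76.7 − 7.6×10.6 = -3.86 → no gain ✓.
Mid-fitness (own payoff 53.9 − 4.2×3.6 = 38.78): to d=0 gives 31.0 → no gain ✓; to d=10.6 gives 76.7 − 4.2×10.6 = 32.18 → no gain ✓.
High-fitness (own payoff 76.7 − 1.6×10.6 = 59.74): to d=0 gives 31.0 → no gain ✓; to d=3.6 gives 53.9 − 1.6×3.6 = 48.14 → no gain ✓.
6 of the 6 constraints hold; this profile is a separating equilibrium.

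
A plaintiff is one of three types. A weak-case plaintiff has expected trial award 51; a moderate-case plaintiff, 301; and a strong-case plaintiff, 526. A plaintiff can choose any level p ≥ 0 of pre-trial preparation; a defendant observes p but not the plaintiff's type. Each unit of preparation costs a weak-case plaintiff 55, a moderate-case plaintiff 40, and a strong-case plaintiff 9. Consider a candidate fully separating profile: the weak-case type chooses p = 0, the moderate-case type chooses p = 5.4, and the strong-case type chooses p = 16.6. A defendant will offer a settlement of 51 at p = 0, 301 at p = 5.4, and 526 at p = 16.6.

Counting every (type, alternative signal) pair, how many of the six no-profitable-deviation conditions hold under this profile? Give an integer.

6

Weak-case (own payoff 51): to p=5.4 gives 301 − 55×5.4 = 4 → no gain ✓; to p=16.6 gives 526 − 55×16.6 = -387 → no gain ✓.
Strong-case (own payoff 526 − 9×16.6 = 376.6): to p=0 gives 51 → no gain ✓; to p=5.4 gives 301 − 9×5.4 = 252.4 → no gain ✓.
Moderate-case (own payoff 301 − 40×5.4 = 85): to p=0 gives 51 → no gain ✓; to p=16.6 gives 526 − 40×16.6 = -138 → no gain ✓.
6 of the 6 constraints hold; this profile is a separating equilibrium.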